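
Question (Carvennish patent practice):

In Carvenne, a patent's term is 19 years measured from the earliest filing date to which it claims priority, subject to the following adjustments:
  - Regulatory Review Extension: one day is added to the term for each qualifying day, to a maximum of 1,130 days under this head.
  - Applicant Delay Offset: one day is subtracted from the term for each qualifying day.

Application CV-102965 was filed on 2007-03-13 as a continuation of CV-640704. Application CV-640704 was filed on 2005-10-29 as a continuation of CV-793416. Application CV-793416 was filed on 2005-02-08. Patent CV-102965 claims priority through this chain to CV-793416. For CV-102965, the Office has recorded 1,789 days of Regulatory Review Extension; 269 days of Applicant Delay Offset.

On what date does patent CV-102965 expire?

Earliest priority filing: 8 February 2005.
Base term: 8 February 2005 + 19 years → 8 February 2024.
Regulatory Review Extension: 1789 days claimed exceeds the 1130-day cap, so +1130 days → 14 March 2027.
Applicant Delay Offset: −269 days → 18 June 2026.

2026-06-18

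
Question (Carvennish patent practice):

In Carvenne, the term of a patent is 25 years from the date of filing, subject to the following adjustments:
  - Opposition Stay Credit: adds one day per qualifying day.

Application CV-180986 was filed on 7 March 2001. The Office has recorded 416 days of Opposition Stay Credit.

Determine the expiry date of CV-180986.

Base term: filing date + 25 years → 7 March 2026.
Opposition Stay Credit: +416 days → 27 April 2027.

April 27, 2027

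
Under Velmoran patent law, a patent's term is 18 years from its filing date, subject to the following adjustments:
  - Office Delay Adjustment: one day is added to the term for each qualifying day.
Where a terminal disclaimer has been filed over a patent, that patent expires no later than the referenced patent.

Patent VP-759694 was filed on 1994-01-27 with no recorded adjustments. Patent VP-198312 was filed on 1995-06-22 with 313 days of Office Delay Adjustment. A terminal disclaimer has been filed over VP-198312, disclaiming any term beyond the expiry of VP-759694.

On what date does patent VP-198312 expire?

January 27, 2012

Natural term of VP-198312:
  Base: filing + 18 years → 22 June 2013.
  Office Delay Adjustment: +313 days → 1 May 2014.
Expiry of referenced patent VP-759694:
  Base: filing + 18 years → 27 January 2012.
Terminal disclaimer: VP-198312 expires on the earlier of 1 May 2014 and 27 January 2012.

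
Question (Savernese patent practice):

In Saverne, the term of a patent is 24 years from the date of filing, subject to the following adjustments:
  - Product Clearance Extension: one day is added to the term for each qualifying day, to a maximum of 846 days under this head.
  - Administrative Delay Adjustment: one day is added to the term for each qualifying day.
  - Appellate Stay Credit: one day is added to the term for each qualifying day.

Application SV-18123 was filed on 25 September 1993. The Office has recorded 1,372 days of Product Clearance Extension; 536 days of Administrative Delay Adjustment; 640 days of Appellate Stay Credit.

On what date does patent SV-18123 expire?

Base term: filing date + 24 years → 25 September 2017.
Product Clearance Extension: 1372 days claimed exceeds the 846-day cap, so +846 days → 19 January 2020.
Administrative Delay Adjustment: +536 days → 8 July 2021.
Appellate Stay Credit: +640 days → 9 April 2023.

April 9, 2023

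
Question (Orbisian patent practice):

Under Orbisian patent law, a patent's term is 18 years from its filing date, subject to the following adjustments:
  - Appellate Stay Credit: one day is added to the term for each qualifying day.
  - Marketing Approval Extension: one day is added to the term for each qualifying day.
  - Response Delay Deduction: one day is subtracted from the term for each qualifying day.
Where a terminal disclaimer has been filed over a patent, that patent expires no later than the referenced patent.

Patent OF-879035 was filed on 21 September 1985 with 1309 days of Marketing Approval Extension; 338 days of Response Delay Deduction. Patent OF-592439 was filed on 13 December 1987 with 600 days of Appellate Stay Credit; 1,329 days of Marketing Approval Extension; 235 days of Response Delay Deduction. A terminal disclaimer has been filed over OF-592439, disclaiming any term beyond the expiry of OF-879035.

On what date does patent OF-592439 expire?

Natural term of OF-592439:
  Base: filing + 18 years → 13 December 2005.
  Appellate Stay Credit: +600 days → 5 August 2007.
  Marketing Approval Extension: +1329 days → 26 March 2011.
  Response Delay Deduction: −235 days → 3 August 2010.
Expiry of referenced patent OF-879035:
  Base: filing + 18 years → 21 September 2003.
  Marketing Approval Extension: +1309 days → 22 April 2007.
  Response Delay Deduction: −338 days → 19 May 2006.
Terminal disclaimer: OF-592439 expires on the earlier of 3 August 2010 and 19 May 2006.

May 19, 2006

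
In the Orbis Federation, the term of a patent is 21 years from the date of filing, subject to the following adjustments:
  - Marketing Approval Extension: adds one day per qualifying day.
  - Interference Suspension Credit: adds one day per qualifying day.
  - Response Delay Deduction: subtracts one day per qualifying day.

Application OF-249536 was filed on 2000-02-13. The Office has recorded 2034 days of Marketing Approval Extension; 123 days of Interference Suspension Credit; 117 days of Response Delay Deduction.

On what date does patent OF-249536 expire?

Base term: filing date + 21 years → 13 February 2021.
Marketing Approval Extension: +2034 days → 9 September 2026.
Interference Suspension Credit: +123 days → 10 January 2027.
Response Delay Deduction: −117 days → 15 September 2026.

2026-09-15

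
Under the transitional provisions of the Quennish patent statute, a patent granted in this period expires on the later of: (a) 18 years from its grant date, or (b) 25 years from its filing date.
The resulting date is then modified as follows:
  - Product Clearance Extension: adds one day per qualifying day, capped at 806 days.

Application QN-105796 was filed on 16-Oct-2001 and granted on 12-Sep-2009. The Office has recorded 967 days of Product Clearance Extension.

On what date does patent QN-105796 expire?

(a) grant + 18 years → 12 September 2027.
(b) filing + 25 years → 16 October 2026.
Later of the two: 12 September 2027.
Product Clearance Extension: 967 days claimed exceeds the 806-day cap, so +806 days → 26 November 2029.

November 26, 2029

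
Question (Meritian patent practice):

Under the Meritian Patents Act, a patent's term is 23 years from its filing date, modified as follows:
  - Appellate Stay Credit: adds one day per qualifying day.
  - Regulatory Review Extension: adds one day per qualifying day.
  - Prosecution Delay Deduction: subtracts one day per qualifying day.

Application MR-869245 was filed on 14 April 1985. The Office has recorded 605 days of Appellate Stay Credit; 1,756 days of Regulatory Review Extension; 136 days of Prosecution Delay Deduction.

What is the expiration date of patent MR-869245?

Base term: filing date + 23 years → 14 April 2008.
Appellate Stay Credit: +605 days → 10 December 2009.
Regulatory Review Extension: +1756 days → 1 October 2014.
Prosecution Delay Deduction: −136 days → 18 May 2014.

2014-05-18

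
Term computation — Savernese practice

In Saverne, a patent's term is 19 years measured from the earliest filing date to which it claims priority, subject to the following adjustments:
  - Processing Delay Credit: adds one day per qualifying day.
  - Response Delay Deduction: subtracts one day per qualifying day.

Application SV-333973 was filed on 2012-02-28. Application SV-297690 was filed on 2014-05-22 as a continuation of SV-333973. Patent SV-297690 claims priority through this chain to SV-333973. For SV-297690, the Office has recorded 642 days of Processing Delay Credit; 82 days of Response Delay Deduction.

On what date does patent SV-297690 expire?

September 10, 2032

Earliest priority filing: 28 February 2012.
Base term: 28 February 2012 + 19 years → 28 February 2031.
Processing Delay Credit: +642 days → 1 December 2032.
Response Delay Deduction: −82 days → 10 September 2032.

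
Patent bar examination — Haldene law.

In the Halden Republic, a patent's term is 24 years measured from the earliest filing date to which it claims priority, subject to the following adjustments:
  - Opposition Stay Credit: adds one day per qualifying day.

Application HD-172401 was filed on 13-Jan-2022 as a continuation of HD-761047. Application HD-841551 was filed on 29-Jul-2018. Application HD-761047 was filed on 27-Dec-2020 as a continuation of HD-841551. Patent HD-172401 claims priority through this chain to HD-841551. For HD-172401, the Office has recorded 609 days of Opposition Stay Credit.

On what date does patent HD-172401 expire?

2044-03-29

Earliest priority filing: 29 July 2018.
Base term: 29 July 2018 + 24 years → 29 July 2042.
Opposition Stay Credit: +609 days → 29 March 2044.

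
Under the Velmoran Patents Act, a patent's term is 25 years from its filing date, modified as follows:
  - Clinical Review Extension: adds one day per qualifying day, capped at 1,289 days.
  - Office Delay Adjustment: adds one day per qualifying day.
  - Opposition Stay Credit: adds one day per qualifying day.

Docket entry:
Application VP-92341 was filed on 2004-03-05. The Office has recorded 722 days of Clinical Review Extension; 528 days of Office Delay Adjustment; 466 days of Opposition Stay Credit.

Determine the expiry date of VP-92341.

2033-11-15

Base term: filing date + 25 years → 5 March 2029.
Clinical Review Extension: 722 days (within the 1289-day cap) → +722 days → 25 February 2031.
Office Delay Adjustment: +528 days → 6 August 2032.
Opposition Stay Credit: +466 days → 15 November 2033.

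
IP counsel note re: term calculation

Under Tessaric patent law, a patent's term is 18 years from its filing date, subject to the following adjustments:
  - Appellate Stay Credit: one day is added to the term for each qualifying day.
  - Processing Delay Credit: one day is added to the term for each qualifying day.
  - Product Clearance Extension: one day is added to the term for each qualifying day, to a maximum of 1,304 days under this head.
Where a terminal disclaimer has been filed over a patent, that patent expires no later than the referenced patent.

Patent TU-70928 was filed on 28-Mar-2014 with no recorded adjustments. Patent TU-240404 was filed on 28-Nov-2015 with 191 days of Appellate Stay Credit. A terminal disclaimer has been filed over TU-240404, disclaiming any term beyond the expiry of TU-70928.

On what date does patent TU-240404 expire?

Natural term of TU-240404:
  Base: filing + 18 years → 28 November 2033.
  Appellate Stay Credit: +191 days → 7 June 2034.
Expiry of referenced patent TU-70928:
  Base: filing + 18 years → 28 March 2032.
Terminal disclaimer: TU-240404 expires on the earlier of 7 June 2034 and 28 March 2032.

2032-03-28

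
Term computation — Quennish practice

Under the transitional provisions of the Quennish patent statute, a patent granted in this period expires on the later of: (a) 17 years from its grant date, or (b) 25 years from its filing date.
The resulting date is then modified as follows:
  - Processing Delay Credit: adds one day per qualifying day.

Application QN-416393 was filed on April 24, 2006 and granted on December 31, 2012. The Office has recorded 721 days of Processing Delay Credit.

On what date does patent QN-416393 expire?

(a) grant + 17 years → 31 December 2029.
(b) filing + 25 years → 24 April 2031.
Later of the two: 24 April 2031.
Processing Delay Credit: +721 days → 14 April 2033.

2033-04-14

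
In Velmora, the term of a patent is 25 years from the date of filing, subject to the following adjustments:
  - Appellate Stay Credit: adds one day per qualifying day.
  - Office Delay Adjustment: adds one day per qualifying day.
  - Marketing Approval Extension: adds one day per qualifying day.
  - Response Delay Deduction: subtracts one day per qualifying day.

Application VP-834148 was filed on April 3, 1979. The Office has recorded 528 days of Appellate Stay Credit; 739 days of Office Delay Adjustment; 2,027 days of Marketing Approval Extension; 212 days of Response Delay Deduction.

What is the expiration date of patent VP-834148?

Base term: filing date + 25 years → 3 April 2004.
Appellate Stay Credit: +528 days → 13 September 2005.
Office Delay Adjustment: +739 days → 22 September 2007.
Marketing Approval Extension: +2027 days → 10 April 2013.
Response Delay Deduction: −212 days → 10 September 2012.

September 10, 2012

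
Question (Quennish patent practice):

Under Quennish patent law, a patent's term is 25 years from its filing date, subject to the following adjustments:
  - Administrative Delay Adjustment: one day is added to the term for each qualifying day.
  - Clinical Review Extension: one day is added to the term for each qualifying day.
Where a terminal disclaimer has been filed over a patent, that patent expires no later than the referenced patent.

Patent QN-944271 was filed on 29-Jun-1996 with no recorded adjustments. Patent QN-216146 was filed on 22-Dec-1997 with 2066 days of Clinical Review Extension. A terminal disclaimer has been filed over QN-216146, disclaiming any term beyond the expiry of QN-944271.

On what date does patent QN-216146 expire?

2021-06-29

Natural term of QN-216146:
  Base: filing + 25 years → 22 December 2022.
  Clinical Review Extension: +2066 days → 18 August 2028.
Expiry of referenced patent QN-944271:
  Base: filing + 25 years → 29 June 2021.
Terminal disclaimer: QN-216146 expires on the earlier of 18 August 2028 and 29 June 2021.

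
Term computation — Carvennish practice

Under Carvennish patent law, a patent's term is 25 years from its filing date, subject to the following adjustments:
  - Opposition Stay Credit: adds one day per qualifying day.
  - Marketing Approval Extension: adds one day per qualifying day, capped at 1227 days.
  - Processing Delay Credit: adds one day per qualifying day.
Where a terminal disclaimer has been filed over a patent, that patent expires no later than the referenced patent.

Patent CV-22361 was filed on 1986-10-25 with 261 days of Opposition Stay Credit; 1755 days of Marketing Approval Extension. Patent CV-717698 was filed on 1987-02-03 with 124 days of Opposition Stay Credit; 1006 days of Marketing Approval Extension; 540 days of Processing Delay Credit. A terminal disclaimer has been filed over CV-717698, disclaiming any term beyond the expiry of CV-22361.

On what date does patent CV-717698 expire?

November 21, 2015

Natural term of CV-717698:
  Base: filing + 25 years → 3 February 2012.
  Opposition Stay Credit: +124 days → 6 June 2012.
  Marketing Approval Extension: 1006 days (within the 1227-day cap) → +1006 days → 9 March 2015.
  Processing Delay Credit: +540 days → 30 August 2016.
Expiry of referenced patent CV-22361:
  Base: filing + 25 years → 25 October 2011.
  Opposition Stay Credit: +261 days → 12 July 2012.
  Marketing Approval Extension: 1755 days claimed exceeds the 1227-day cap, so +1227 days → 21 November 2015.
Terminal disclaimer: CV-717698 expires on the earlier of 30 August 2016 and 21 November 2015.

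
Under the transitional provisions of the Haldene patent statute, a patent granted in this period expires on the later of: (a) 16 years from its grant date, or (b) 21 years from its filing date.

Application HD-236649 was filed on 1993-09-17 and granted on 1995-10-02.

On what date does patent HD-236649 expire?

September 17, 2014

(a) grant + 16 years → 2 October 2011.
(b) filing + 21 years → 17 September 2014.
Later of the two: 17 September 2014.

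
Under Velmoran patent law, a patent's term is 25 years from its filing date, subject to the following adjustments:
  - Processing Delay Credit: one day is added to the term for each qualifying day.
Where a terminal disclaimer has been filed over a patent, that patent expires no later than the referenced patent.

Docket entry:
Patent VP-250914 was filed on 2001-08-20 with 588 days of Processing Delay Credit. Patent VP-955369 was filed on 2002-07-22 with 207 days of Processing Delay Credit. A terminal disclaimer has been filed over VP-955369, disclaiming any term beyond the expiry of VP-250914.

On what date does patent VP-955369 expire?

February 14, 2028

Natural term of VP-955369:
  Base: filing + 25 years → 22 July 2027.
  Processing Delay Credit: +207 days → 14 February 2028.
Expiry of referenced patent VP-250914:
  Base: filing + 25 years → 20 August 2026.
  Processing Delay Credit: +588 days → 30 March 2028.
Terminal disclaimer: VP-955369 expires on the earlier of 14 February 2028 and 30 March 2028.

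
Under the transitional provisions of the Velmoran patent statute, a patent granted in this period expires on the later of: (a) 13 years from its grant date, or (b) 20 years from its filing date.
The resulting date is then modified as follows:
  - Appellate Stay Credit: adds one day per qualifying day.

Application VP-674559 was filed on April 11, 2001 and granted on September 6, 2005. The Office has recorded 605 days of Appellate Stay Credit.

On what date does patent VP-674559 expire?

2022-12-07

(a) grant + 13 years → 6 September 2018.
(b) filing + 20 years → 11 April 2021.
Later of the two: 11 April 2021.
Appellate Stay Credit: +605 days → 7 December 2022.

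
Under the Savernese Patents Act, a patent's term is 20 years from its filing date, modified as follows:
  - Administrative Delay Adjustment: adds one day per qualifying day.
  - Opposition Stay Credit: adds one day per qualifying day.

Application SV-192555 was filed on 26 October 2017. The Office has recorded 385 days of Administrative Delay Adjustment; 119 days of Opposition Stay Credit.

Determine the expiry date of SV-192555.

March 14, 2039

Base term: filing date + 20 years → 26 October 2037.
Administrative Delay Adjustment: +385 days → 15 November 2038.
Opposition Stay Credit: +119 days → 14 March 2039.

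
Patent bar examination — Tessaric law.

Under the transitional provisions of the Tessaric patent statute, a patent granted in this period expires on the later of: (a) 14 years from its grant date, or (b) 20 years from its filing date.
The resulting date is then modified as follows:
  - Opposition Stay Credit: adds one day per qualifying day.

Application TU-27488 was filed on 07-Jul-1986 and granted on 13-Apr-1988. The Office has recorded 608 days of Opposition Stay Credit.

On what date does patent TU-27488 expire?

(a) grant + 14 years → 13 April 2002.
(b) filing + 20 years → 7 July 2006.
Later of the two: 7 July 2006.
Opposition Stay Credit: +608 days → 6 March 2008.

2008-03-06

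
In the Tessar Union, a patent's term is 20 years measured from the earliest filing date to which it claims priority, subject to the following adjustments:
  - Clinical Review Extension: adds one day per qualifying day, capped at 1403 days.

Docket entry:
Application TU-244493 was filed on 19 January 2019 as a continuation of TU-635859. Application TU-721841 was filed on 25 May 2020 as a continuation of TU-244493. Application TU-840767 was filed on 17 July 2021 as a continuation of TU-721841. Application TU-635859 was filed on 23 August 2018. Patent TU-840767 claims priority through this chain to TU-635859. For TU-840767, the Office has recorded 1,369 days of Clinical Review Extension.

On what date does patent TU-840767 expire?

Earliest priority filing: 23 August 2018.
Base term: 23 August 2018 + 20 years → 23 August 2038.
Clinical Review Extension: 1369 days (within the 1403-day cap) → +1369 days → 23 May 2042.

2042-05-23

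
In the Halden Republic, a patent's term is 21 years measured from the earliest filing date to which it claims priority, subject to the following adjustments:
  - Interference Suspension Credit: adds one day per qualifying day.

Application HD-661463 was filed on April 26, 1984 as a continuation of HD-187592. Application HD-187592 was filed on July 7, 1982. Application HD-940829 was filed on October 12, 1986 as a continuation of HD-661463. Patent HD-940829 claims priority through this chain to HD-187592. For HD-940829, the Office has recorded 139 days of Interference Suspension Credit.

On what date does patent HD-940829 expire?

Earliest priority filing: 7 July 1982.
Base term: 7 July 1982 + 21 years → 7 July 2003.
Interference Suspension Credit: +139 days → 23 November 2003.

2003-11-23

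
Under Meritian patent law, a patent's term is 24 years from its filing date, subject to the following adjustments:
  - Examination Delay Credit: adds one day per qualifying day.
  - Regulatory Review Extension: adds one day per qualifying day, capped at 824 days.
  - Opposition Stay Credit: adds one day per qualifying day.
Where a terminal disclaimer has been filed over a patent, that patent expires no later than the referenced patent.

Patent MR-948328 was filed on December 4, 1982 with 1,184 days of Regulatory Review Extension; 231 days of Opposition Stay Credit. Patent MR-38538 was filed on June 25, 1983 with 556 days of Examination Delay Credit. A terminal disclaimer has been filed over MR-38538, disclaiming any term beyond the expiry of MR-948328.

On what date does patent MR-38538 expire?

January 1, 2009

Natural term of MR-38538:
  Base: filing + 24 years → 25 June 2007.
  Examination Delay Credit: +556 days → 1 January 2009.
Expiry of referenced patent MR-948328:
  Base: filing + 24 years → 4 December 2006.
  Regulatory Review Extension: 1184 days claimed exceeds the 824-day cap, so +824 days → 7 March 2009.
  Opposition Stay Credit: +231 days → 24 October 2009.
Terminal disclaimer: MR-38538 expires on the earlier of 1 January 2009 and 24 October 2009.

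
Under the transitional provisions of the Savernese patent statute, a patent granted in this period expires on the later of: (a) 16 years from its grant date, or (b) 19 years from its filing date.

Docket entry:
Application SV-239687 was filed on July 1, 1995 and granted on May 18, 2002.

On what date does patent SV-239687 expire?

2018-05-18

(a) grant + 16 years → 18 May 2018.
(b) filing + 19 years → 1 July 2014.
Later of the two: 18 May 2018.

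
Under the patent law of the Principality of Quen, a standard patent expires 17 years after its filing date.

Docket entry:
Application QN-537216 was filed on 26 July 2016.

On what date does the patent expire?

July 26, 2033

Filing date + 17 years → 26 July 2033.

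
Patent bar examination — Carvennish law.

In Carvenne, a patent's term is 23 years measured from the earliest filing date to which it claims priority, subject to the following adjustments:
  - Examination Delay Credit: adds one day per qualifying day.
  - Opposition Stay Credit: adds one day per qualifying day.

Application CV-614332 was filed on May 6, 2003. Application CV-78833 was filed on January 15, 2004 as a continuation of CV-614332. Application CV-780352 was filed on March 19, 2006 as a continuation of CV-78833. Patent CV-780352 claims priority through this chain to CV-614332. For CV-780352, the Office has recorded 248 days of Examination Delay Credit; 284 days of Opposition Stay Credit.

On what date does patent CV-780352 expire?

2027-10-20

Earliest priority filing: 6 May 2003.
Base term: 6 May 2003 + 23 years → 6 May 2026.
Examination Delay Credit: +248 days → 9 January 2027.
Opposition Stay Credit: +284 days → 20 October 2027.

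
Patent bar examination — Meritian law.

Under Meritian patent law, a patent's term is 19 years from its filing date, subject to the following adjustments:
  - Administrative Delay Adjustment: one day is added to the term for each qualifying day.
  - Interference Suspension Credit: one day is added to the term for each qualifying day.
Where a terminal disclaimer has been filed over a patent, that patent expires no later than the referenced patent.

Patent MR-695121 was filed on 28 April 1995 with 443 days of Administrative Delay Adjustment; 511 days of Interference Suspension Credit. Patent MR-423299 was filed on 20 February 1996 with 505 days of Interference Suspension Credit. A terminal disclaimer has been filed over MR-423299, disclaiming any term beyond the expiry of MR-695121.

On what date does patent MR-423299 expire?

Natural term of MR-423299:
  Base: filing + 19 years → 20 February 2015.
  Interference Suspension Credit: +505 days → 9 July 2016.
Expiry of referenced patent MR-695121:
  Base: filing + 19 years → 28 April 2014.
  Administrative Delay Adjustment: +443 days → 15 July 2015.
  Interference Suspension Credit: +511 days → 7 December 2016.
Terminal disclaimer: MR-423299 expires on the earlier of 9 July 2016 and 7 December 2016.

July 9, 2016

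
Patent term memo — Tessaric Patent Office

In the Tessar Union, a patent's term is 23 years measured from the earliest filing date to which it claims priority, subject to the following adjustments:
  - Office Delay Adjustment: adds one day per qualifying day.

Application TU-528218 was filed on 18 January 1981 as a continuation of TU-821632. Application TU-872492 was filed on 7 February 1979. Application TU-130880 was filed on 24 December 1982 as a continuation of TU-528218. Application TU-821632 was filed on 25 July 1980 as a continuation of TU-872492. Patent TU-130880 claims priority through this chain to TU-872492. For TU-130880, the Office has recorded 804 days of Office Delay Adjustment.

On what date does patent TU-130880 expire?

April 21, 2004

Earliest priority filing: 7 February 1979.
Base term: 7 February 1979 + 23 years → 7 February 2002.
Office Delay Adjustment: +804 days → 21 April 2004.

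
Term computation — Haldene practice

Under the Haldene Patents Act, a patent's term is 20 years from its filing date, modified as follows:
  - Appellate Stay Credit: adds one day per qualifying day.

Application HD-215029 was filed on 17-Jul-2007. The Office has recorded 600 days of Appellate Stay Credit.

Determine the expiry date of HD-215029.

March 8, 2029

Base term: filing date + 20 years → 17 July 2027.
Appellate Stay Credit: +600 days → 8 March 2029.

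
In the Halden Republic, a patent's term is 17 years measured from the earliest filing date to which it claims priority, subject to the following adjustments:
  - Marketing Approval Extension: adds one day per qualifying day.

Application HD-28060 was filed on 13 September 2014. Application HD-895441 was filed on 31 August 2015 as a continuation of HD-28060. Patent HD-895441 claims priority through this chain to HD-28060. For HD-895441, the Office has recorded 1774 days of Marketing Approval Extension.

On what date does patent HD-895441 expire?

2036-07-22

Earliest priority filing: 13 September 2014.
Base term: 13 September 2014 + 17 years → 13 September 2031.
Marketing Approval Extension: +1774 days → 22 July 2036.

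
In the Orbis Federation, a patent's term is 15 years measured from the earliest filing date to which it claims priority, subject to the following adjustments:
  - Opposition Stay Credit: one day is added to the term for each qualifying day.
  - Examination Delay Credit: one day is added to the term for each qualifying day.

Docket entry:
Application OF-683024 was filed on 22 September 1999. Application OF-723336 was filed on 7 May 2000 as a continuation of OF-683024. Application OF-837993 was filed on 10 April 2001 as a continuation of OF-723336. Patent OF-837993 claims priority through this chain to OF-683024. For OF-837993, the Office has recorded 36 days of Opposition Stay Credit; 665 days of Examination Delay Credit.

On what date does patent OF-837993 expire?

2016-08-23

Earliest priority filing: 22 September 1999.
Base term: 22 September 1999 + 15 years → 22 September 2014.
Opposition Stay Credit: +36 days → 28 October 2014.
Examination Delay Credit: +665 days → 23 August 2016.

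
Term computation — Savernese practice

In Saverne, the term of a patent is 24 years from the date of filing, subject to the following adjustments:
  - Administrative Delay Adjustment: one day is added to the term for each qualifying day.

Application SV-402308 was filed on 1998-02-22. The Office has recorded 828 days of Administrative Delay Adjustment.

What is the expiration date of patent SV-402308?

2024-05-30

Base term: filing date + 24 years → 22 February 2022.
Administrative Delay Adjustment: +828 days → 30 May 2024.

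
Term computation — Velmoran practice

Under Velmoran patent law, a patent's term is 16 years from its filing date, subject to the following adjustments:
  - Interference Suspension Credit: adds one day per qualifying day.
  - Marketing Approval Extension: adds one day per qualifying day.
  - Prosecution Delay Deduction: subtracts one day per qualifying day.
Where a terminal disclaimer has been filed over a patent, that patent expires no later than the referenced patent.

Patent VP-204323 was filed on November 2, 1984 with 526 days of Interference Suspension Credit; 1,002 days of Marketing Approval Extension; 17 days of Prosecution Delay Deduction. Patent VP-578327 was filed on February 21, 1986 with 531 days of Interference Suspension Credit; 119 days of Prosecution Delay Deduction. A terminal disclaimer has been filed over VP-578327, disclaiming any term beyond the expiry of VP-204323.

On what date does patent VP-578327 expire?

Natural term of VP-578327:
  Base: filing + 16 years → 21 February 2002.
  Interference Suspension Credit: +531 days → 6 August 2003.
  Prosecution Delay Deduction: −119 days → 9 April 2003.
Expiry of referenced patent VP-204323:
  Base: filing + 16 years → 2 November 2000.
  Interference Suspension Credit: +526 days → 12 April 2002.
  Marketing Approval Extension: +1002 days → 8 January 2005.
  Prosecution Delay Deduction: −17 days → 22 December 2004.
Terminal disclaimer: VP-578327 expires on the earlier of 9 April 2003 and 22 December 2004.

2003-04-09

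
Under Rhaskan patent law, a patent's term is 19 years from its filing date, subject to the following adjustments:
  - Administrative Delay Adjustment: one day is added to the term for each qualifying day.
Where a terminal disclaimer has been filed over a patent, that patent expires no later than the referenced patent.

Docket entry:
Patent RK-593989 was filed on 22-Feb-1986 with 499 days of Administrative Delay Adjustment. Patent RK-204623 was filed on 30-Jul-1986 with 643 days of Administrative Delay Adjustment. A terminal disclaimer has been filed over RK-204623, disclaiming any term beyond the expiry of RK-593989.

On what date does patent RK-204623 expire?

Natural term of RK-204623:
  Base: filing + 19 years → 30 July 2005.
  Administrative Delay Adjustment: +643 days → 4 May 2007.
Expiry of referenced patent RK-593989:
  Base: filing + 19 years → 22 February 2005.
  Administrative Delay Adjustment: +499 days → 6 July 2006.
Terminal disclaimer: RK-204623 expires on the earlier of 4 May 2007 and 6 July 2006.

2006-07-06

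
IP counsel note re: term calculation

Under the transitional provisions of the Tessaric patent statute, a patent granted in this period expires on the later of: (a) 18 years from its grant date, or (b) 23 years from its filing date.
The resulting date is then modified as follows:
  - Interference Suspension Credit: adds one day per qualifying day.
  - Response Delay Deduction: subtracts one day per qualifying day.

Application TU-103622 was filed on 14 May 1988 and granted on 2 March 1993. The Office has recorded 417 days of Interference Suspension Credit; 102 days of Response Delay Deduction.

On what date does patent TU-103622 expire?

March 24, 2012

(a) grant + 18 years → 2 March 2011.
(b) filing + 23 years → 14 May 2011.
Later of the two: 14 May 2011.
Interference Suspension Credit: +417 days → 4 July 2012.
Response Delay Deduction: −102 days → 24 March 2012.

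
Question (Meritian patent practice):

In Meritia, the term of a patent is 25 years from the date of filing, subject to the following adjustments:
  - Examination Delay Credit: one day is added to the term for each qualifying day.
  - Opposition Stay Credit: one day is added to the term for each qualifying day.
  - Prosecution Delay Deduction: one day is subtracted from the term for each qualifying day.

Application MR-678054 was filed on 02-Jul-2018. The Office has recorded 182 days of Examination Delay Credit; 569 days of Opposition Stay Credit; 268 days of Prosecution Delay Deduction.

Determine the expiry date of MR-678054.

2044-10-27

Base term: filing date + 25 years → 2 July 2043.
Examination Delay Credit: +182 days → 31 December 2043.
Opposition Stay Credit: +569 days → 22 July 2045.
Prosecution Delay Deduction: −268 days → 27 October 2044.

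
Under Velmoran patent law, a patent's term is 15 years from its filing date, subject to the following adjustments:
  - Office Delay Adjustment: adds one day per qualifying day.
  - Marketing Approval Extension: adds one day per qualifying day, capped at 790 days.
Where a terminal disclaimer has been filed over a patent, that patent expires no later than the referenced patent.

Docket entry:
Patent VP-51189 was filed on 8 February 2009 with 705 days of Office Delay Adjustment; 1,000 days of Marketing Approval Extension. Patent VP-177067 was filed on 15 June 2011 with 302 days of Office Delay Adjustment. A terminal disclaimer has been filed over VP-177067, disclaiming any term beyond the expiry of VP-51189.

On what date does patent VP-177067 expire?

2027-04-13

Natural term of VP-177067:
  Base: filing + 15 years → 15 June 2026.
  Office Delay Adjustment: +302 days → 13 April 2027.
Expiry of referenced patent VP-51189:
  Base: filing + 15 years → 8 February 2024.
  Office Delay Adjustment: +705 days → 13 January 2026.
  Marketing Approval Extension: 1000 days claimed exceeds the 790-day cap, so +790 days → 13 March 2028.
Terminal disclaimer: VP-177067 expires on the earlier of 13 April 2027 and 13 March 2028.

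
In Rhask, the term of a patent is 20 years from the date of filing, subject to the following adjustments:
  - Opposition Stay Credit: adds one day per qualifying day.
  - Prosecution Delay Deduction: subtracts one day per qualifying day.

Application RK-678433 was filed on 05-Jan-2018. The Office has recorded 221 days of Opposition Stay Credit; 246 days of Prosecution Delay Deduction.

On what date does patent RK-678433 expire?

Base term: filing date + 20 years → 5 January 2038.
Opposition Stay Credit: +221 days → 14 August 2038.
Prosecution Delay Deduction: −246 days → 11 December 2037.

December 11, 2037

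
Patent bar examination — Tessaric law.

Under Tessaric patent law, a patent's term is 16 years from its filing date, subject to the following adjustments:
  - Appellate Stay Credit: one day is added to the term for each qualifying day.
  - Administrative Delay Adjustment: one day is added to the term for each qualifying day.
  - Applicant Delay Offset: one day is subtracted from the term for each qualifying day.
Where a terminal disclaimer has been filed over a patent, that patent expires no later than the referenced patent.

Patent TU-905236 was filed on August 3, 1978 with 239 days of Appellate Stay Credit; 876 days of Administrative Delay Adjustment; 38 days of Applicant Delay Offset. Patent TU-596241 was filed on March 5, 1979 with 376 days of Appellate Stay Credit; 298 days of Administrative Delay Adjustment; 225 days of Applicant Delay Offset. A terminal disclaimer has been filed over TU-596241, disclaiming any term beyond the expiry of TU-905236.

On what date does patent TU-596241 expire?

1996-05-27

Natural term of TU-596241:
  Base: filing + 16 years → 5 March 1995.
  Appellate Stay Credit: +376 days → 15 March 1996.
  Administrative Delay Adjustment: +298 days → 7 January 1997.
  Applicant Delay Offset: −225 days → 27 May 1996.
Expiry of referenced patent TU-905236:
  Base: filing + 16 years → 3 August 1994.
  Appellate Stay Credit: +239 days → 30 March 1995.
  Administrative Delay Adjustment: +876 days → 22 August 1997.
  Applicant Delay Offset: −38 days → 15 July 1997.
Terminal disclaimer: TU-596241 expires on the earlier of 27 May 1996 and 15 July 1997.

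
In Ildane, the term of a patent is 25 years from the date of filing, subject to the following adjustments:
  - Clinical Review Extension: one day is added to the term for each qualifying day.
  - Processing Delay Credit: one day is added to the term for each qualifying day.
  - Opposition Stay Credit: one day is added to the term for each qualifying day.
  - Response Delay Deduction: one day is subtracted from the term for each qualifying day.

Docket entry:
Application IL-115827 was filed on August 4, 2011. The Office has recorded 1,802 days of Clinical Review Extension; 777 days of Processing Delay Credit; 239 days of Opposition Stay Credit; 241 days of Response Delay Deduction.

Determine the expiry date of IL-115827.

August 25, 2043

Base term: filing date + 25 years → 4 August 2036.
Clinical Review Extension: +1802 days → 11 July 2041.
Processing Delay Credit: +777 days → 27 August 2043.
Opposition Stay Credit: +239 days → 22 April 2044.
Response Delay Deduction: −241 days → 25 August 2043.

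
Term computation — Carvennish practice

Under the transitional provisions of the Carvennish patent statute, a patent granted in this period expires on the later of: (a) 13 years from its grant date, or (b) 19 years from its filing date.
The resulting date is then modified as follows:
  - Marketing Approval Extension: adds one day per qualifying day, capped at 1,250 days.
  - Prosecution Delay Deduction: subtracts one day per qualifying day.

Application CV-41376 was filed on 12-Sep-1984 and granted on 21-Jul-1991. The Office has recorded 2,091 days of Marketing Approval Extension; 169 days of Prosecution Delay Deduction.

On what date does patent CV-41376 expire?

(a) grant + 13 years → 21 July 2004.
(b) filing + 19 years → 12 September 2003.
Later of the two: 21 July 2004.
Marketing Approval Extension: 2091 days claimed exceeds the 1250-day cap, so +1250 days → 23 December 2007.
Prosecution Delay Deduction: −169 days → 7 July 2007.

July 7, 2007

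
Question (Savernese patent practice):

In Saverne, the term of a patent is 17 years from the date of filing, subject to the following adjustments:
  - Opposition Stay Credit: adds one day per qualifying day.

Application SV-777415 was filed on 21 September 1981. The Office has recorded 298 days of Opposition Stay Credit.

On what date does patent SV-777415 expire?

Base term: filing date + 17 years → 21 September 1998.
Opposition Stay Credit: +298 days → 16 July 1999.

July 16, 1999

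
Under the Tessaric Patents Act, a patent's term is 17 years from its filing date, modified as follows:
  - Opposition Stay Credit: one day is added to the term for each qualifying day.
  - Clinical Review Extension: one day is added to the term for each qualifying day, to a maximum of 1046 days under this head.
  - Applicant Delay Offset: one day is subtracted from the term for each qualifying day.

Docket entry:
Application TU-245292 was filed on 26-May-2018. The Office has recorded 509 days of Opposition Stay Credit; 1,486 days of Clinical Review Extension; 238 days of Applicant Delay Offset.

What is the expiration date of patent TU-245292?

Base term: filing date + 17 years → 26 May 2035.
Opposition Stay Credit: +509 days → 16 October 2036.
Clinical Review Extension: 1486 days claimed exceeds the 1046-day cap, so +1046 days → 28 August 2039.
Applicant Delay Offset: −238 days → 2 January 2039.

2039-01-02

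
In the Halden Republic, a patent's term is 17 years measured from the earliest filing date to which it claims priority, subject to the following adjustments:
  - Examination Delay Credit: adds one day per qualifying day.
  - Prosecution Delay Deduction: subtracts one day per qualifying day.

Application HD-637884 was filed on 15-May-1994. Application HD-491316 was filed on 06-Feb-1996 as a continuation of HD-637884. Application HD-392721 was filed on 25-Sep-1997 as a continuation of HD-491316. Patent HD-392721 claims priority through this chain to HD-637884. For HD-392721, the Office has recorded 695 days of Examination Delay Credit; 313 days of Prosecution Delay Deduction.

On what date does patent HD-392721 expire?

Earliest priority filing: 15 May 1994.
Base term: 15 May 1994 + 17 years → 15 May 2011.
Examination Delay Credit: +695 days → 9 April 2013.
Prosecution Delay Deduction: −313 days → 31 May 2012.

2012-05-31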